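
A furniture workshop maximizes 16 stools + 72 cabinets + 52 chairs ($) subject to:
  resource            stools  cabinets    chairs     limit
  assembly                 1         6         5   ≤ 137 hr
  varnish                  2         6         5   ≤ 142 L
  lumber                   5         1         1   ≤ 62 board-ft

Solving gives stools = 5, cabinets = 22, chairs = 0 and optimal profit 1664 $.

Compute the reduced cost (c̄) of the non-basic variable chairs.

Check each constraint at x*: assembly 137/137 (tight); varnish 142/142 (tight); lumber 47/62 (slack 15).
By complementary slackness, y = 0 for the non-binding constraint.
Dual feasibility on the basic columns requires 1·y_assembly + 2·y_varnish = 16, 6·y_assembly + 6·y_varnish = 72.
This yields shadow prices y_assembly = 8, y_varnish = 4.
Reduced cost of chairs: c₃ − yᵀa₃ = 52 − (8·5 + 4·5) = 52 − 60 = -8.

-8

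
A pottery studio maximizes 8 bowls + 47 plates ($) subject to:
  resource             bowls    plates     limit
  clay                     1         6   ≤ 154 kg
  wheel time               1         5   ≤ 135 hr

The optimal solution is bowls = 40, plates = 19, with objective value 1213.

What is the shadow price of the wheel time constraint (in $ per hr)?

Check each constraint at x*: clay 154/154 (tight); wheel time 135/135 (tight).
From A_Bᵀ y = c: 1·y_clay + 1·y_wheel time = 8; 6·y_clay + 5·y_wheel time = 47.
Solving: y_clay = 7, y_wheel time = 1.
Shadow price of wheel time = 1.

1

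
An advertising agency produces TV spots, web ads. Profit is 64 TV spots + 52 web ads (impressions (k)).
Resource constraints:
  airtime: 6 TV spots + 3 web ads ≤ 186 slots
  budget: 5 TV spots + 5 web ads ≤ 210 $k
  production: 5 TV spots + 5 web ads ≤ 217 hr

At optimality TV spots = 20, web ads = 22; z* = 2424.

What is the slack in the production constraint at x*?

production used = 5·20 + 5·22 = 210; slack = 217 − 210 = 7.

7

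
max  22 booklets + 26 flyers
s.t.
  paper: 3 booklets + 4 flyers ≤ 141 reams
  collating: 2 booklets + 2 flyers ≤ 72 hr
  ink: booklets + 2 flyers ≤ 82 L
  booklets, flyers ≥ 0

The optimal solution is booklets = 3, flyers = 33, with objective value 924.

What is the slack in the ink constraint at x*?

13

ink used = 1·3 + 2·33 = 69; slack = 82 − 69 = 13.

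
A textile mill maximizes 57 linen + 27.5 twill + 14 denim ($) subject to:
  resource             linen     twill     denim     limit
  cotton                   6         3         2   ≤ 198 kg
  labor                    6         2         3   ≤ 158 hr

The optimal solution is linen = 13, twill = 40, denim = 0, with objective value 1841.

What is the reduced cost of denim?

Check each constraint at x*: cotton 198/198 (tight); labor 158/158 (tight).
Dual feasibility on the basic columns requires 6·y_cotton + 6·y_labor = 57, 3·y_cotton + 2·y_labor = 27.5.
Solving: y_cotton = 8.5, y_labor = 1.
Reduced cost of denim: c₃ − yᵀa₃ = 14 − (8.5·2 + 1·3) = 14 − 20 = -6.

-6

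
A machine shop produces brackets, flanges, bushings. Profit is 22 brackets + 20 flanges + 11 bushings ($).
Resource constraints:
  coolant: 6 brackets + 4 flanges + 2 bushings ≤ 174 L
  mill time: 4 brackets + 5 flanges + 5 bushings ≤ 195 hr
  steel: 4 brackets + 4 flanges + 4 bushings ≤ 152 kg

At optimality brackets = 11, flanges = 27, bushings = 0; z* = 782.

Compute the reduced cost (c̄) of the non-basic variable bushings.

Check each constraint at x*: coolant 174/174 (tight); mill time 179/195 (slack 16); steel 152/152 (tight).
Since mill time is not tight, its dual is 0.
From A_Bᵀ y = c: 6·y_coolant + 4·y_steel = 22; 4·y_coolant + 4·y_steel = 20.
→ y_coolant = 1 and y_steel = 4.
Reduced cost of bushings: c₃ − yᵀa₃ = 11 − (1·2 + 4·4) = 11 − 18 = -7.

-7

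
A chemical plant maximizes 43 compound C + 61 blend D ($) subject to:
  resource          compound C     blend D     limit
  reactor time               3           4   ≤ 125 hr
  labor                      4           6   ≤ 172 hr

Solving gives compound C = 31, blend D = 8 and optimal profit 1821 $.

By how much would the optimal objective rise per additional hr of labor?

Check each constraint at x*: reactor time 125/125 (tight); labor 172/172 (tight).
From A_Bᵀ y = c: 3·y_reactor time + 4·y_labor = 43; 4·y_reactor time + 6·y_labor = 61.
This yields shadow prices y_reactor time = 7, y_labor = 5.5.
Shadow price of labor = 5.5.

5.5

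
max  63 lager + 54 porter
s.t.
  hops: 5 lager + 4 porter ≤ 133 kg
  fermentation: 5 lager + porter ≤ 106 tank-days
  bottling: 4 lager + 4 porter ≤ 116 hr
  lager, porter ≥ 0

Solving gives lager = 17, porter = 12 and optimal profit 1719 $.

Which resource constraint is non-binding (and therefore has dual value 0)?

fermentation

hops: 133/133 (binding)
fermentation: 97/106 (slack 9)
bottling: 116/116 (binding)
By complementary slackness, a constraint with positive slack has shadow price 0 → fermentation.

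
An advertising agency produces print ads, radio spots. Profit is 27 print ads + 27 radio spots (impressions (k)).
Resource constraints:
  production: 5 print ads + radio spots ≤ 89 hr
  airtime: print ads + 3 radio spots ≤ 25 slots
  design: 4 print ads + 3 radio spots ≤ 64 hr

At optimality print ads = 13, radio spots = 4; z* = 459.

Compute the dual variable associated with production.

0

At the optimum: production uses 69 of 89 (slack = 20); airtime uses 25 of 25 (binding); design uses 64 of 64 (binding).
Since production is not tight, its dual is 0.
Dual feasibility on the basic columns requires 1·y_airtime + 4·y_design = 27, 3·y_airtime + 3·y_design = 27.
This yields shadow prices y_airtime = 3, y_design = 6.
Shadow price of production = 0.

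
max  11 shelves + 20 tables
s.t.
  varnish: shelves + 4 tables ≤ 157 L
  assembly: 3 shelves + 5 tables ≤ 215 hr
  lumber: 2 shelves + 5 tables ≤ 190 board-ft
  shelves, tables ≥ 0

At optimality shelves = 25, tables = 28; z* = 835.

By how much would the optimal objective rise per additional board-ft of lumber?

Binding: assembly and lumber. Non-binding: varnish (20 unused).
By complementary slackness, y = 0 for the non-binding constraint.
Dual feasibility on the basic columns requires 3·y_assembly + 2·y_lumber = 11, 5·y_assembly + 5·y_lumber = 20.
→ y_assembly = 3 and y_lumber = 1.
Shadow price of lumber = 1.

1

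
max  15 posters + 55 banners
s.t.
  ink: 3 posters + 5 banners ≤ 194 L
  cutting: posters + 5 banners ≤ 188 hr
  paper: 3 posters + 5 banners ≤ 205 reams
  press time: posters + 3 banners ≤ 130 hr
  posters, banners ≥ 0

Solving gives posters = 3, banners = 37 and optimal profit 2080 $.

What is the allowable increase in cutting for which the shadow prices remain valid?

6

Binding constraints: ink, cutting. The basis is B = [[3,5],[1,5]] with det 10.
Per unit increase in cutting, x* moves by d = (-0.5, 0.3).
The basis stays optimal until posters reaches 0; allowable increase = 6 hr.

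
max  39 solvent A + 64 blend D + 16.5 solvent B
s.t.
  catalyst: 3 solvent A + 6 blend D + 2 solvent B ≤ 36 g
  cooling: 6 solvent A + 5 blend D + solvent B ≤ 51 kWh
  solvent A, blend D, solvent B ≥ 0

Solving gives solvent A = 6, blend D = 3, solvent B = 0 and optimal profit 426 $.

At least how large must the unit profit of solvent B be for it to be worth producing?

20

Both catalyst and cooling are binding at x*.
From A_Bᵀ y = c: 3·y_catalyst + 6·y_cooling = 39; 6·y_catalyst + 5·y_cooling = 64.
→ y_catalyst = 9 and y_cooling = 2.
solvent B enters the basis when its profit ≥ yᵀa₃ = 9·2 + 2·1 = 20.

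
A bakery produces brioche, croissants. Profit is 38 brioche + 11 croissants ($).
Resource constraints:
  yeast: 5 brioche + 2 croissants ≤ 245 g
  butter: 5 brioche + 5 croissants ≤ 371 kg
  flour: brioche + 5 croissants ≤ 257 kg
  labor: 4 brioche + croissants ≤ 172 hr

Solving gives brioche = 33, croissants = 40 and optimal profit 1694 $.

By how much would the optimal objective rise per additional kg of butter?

0

At the optimum: yeast uses 245 of 245 (binding); butter uses 365 of 371 (slack = 6); flour uses 233 of 257 (slack = 24); labor uses 172 of 172 (binding).
By complementary slackness, y = 0 for the non-binding constraints.
Dual feasibility on the basic columns requires 5·y_yeast + 4·y_labor = 38, 2·y_yeast + 1·y_labor = 11.
→ y_yeast = 2 and y_labor = 7.
Shadow price of butter = 0.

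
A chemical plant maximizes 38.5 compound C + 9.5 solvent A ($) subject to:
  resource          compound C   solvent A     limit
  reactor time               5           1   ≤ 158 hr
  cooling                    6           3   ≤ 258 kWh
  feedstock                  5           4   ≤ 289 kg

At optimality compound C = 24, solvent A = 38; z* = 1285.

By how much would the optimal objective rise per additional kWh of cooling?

Binding: reactor time and cooling. Non-binding: feedstock (17 unused).
By complementary slackness, y = 0 for the non-binding constraint.
Dual feasibility on the basic columns requires 5·y_reactor time + 6·y_cooling = 38.5, 1·y_reactor time + 3·y_cooling = 9.5.
Solving: y_reactor time = 6.5, y_cooling = 1.
Shadow price of cooling = 1.

1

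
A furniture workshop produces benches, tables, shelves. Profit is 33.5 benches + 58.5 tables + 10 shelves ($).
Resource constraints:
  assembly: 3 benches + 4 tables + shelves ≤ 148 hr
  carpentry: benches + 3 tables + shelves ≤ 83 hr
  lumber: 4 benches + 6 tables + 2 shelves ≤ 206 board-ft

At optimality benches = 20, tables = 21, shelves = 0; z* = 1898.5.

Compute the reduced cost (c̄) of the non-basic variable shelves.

-9.5

Check each constraint at x*: assembly 144/148 (slack 4); carpentry 83/83 (tight); lumber 206/206 (tight).
Since assembly is not tight, its dual is 0.
From A_Bᵀ y = c: 1·y_carpentry + 4·y_lumber = 33.5; 3·y_carpentry + 6·y_lumber = 58.5.
This yields shadow prices y_carpentry = 5.5, y_lumber = 7.
Reduced cost of shelves: c₃ − yᵀa₃ = 10 − (5.5·1 + 7·2) = 10 − 19.5 = -9.5.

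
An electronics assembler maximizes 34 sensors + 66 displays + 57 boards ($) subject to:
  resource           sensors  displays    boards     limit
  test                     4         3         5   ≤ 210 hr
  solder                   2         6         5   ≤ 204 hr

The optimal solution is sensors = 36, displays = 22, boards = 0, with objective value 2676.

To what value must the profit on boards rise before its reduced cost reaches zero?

Check each constraint at x*: test 210/210 (tight); solder 204/204 (tight).
From A_Bᵀ y = c: 4·y_test + 2·y_solder = 34; 3·y_test + 6·y_solder = 66.
This yields shadow prices y_test = 4, y_solder = 9.
boards enters the basis when its profit ≥ yᵀa₃ = 4·5 + 9·5 = 65.

65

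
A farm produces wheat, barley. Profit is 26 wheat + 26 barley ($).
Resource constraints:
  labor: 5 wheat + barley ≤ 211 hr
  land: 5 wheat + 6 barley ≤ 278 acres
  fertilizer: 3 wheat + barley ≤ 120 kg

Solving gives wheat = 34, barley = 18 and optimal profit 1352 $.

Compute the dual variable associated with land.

Binding: land and fertilizer. Non-binding: labor (23 unused).
Since labor is not tight, its dual is 0.
From A_Bᵀ y = c: 5·y_land + 3·y_fertilizer = 26; 6·y_land + 1·y_fertilizer = 26.
→ y_land = 4 and y_fertilizer = 2.
Shadow price of land = 4.

4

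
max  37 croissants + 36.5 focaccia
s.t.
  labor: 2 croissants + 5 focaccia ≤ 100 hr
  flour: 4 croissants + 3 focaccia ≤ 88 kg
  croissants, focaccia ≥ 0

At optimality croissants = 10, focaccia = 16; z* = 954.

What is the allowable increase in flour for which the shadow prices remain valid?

112

Binding constraints: labor, flour. The basis is B = [[2,5],[4,3]] with det -14.
Per unit increase in flour, x* moves by d = (0.3571, -0.1429).
The basis stays optimal until focaccia reaches 0; allowable increase = 112 kg.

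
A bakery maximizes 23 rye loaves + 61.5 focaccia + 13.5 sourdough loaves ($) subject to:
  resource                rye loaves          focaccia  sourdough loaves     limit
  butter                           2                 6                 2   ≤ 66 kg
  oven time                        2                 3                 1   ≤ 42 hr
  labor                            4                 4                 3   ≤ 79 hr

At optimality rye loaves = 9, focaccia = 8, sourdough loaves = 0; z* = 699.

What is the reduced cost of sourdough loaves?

Check each constraint at x*: butter 66/66 (tight); oven time 42/42 (tight); labor 68/79 (slack 11).
Slack constraints have shadow price 0 (complementary slackness).
From A_Bᵀ y = c: 2·y_butter + 2·y_oven time = 23; 6·y_butter + 3·y_oven time = 61.5.
→ y_butter = 9 and y_oven time = 2.5.
Reduced cost of sourdough loaves: c₃ − yᵀa₃ = 13.5 − (9·2 + 2.5·1) = 13.5 − 20.5 = -7.

-7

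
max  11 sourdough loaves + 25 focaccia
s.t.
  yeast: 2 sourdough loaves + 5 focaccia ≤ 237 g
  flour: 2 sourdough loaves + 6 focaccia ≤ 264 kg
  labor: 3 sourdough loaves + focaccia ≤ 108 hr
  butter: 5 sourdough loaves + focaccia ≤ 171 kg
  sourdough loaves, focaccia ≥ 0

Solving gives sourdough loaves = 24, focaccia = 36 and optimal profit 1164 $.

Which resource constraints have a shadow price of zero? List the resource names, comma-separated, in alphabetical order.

yeast: 228/237 (slack 9)
flour: 264/264 (binding)
labor: 108/108 (binding)
butter: 156/171 (slack 15)
By complementary slackness, a constraint with positive slack has shadow price 0 → butter, yeast.

butter, yeast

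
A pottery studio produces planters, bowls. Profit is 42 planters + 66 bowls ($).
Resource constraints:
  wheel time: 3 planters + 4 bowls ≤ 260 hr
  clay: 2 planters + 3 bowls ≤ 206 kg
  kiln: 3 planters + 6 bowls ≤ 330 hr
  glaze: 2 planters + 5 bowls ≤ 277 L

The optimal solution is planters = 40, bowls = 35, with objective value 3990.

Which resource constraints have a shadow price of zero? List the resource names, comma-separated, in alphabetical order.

wheel time: 260/260 (binding)
clay: 185/206 (slack 21)
kiln: 330/330 (binding)
glaze: 255/277 (slack 22)
By complementary slackness, a constraint with positive slack has shadow price 0 → clay, glaze.

clay, glaze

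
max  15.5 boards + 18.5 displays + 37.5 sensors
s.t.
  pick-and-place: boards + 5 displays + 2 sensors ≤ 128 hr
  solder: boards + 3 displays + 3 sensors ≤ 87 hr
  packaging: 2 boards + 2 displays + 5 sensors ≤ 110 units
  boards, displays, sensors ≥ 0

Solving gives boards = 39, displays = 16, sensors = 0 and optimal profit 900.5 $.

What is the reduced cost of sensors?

-2

Check each constraint at x*: pick-and-place 119/128 (slack 9); solder 87/87 (tight); packaging 110/110 (tight).
By complementary slackness, y = 0 for the non-binding constraint.
The binding rows give the dual system: 1·y_solder + 2·y_packaging = 15.5 and 3·y_solder + 2·y_packaging = 18.5.
→ y_solder = 1.5 and y_packaging = 7.
Reduced cost of sensors: c₃ − yᵀa₃ = 37.5 − (1.5·3 + 7·5) = 37.5 − 39.5 = -2.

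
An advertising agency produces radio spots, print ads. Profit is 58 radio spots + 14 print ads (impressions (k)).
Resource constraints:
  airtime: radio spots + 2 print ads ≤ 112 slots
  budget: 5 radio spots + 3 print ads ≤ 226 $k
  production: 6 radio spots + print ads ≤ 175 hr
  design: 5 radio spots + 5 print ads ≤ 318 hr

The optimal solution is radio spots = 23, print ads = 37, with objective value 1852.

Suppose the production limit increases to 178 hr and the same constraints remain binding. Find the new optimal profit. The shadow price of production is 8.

1876

Δb = 3, so new z* = 1852 + (8)·(3) = 1852 + 24 = 1876.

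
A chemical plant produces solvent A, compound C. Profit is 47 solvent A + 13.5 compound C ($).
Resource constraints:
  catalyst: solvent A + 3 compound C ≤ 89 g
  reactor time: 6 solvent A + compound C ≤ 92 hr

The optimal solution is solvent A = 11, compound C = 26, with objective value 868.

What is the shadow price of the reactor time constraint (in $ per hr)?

7.5

Check each constraint at x*: catalyst 89/89 (tight); reactor time 92/92 (tight).
The binding rows give the dual system: 1·y_catalyst + 6·y_reactor time = 47 and 3·y_catalyst + 1·y_reactor time = 13.5.
Solving: y_catalyst = 2, y_reactor time = 7.5.
Shadow price of reactor time = 7.5.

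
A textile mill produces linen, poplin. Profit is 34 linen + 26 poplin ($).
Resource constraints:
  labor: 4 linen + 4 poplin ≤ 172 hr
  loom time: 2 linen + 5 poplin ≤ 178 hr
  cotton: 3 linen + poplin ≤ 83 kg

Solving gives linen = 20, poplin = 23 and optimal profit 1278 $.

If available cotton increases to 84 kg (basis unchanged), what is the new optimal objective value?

1282

Check each constraint at x*: labor 172/172 (tight); loom time 155/178 (slack 23); cotton 83/83 (tight).
Since loom time is not tight, its dual is 0.
Dual feasibility on the basic columns requires 4·y_labor + 3·y_cotton = 34, 4·y_labor + 1·y_cotton = 26.
This yields shadow prices y_labor = 5.5, y_cotton = 4.
Δz = y_cotton·Δb = 4 × (1) = 4, so new z* = 1278 + 4 = 1282.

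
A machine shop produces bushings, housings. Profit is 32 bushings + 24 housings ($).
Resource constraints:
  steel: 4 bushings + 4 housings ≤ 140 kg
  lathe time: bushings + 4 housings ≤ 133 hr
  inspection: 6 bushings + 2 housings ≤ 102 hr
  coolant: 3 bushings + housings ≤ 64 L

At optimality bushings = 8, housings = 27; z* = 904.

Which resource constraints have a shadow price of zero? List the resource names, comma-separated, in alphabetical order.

steel: 140/140 (binding)
lathe time: 116/133 (slack 17)
inspection: 102/102 (binding)
coolant: 51/64 (slack 13)
By complementary slackness, a constraint with positive slack has shadow price 0 → coolant, lathe time.

coolant, lathe time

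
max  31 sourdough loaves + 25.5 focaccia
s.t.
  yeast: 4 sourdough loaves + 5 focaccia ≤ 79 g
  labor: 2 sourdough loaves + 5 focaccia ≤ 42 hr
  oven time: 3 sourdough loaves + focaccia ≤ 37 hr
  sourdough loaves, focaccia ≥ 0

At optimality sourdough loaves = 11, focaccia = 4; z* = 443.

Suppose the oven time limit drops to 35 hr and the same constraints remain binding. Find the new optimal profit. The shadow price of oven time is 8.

427

Δb = -2, so new z* = 443 + (8)·(-2) = 443 − 16 = 427.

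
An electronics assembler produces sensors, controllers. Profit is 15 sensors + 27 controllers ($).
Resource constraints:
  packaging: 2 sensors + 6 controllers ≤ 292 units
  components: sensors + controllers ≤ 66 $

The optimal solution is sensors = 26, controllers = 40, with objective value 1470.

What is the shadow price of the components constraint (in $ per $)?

Both packaging and components are binding at x*.
Dual feasibility on the basic columns requires 2·y_packaging + 1·y_components = 15, 6·y_packaging + 1·y_components = 27.
This yields shadow prices y_packaging = 3, y_components = 9.
Shadow price of components = 9.

9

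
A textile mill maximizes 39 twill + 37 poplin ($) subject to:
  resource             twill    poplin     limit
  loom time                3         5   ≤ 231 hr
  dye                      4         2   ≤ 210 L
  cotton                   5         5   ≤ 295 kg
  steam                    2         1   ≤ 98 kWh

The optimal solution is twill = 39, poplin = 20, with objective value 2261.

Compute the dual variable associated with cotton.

7

Check each constraint at x*: loom time 217/231 (slack 14); dye 196/210 (slack 14); cotton 295/295 (tight); steam 98/98 (tight).
By complementary slackness, y = 0 for the non-binding constraints.
The binding rows give the dual system: 5·y_cotton + 2·y_steam = 39 and 5·y_cotton + 1·y_steam = 37.
Solving: y_cotton = 7, y_steam = 2.
Shadow price of cotton = 7.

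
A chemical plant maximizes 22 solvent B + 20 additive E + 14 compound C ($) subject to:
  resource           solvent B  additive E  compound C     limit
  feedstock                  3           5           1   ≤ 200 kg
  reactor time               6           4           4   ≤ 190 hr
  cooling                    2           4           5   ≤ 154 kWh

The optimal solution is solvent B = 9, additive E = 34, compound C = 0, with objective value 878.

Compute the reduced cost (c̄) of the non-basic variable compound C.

Binding: reactor time and cooling. Non-binding: feedstock (3 unused).
Slack constraints have shadow price 0 (complementary slackness).
Dual feasibility on the basic columns requires 6·y_reactor time + 2·y_cooling = 22, 4·y_reactor time + 4·y_cooling = 20.
This yields shadow prices y_reactor time = 3, y_cooling = 2.
Reduced cost of compound C: c₃ − yᵀa₃ = 14 − (3·4 + 2·5) = 14 − 22 = -8.

-8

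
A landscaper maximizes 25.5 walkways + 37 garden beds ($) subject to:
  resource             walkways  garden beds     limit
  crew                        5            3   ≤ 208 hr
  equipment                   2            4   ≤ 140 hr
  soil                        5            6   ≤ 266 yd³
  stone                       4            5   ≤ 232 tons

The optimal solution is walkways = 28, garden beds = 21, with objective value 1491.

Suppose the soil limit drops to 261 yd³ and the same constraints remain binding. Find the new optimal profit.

Check each constraint at x*: crew 203/208 (slack 5); equipment 140/140 (tight); soil 266/266 (tight); stone 217/232 (slack 15).
Slack constraints have shadow price 0 (complementary slackness).
Dual feasibility on the basic columns requires 2·y_equipment + 5·y_soil = 25.5, 4·y_equipment + 6·y_soil = 37.
→ y_equipment = 4 and y_soil = 3.5.
Δz = y_soil·Δb = 3.5 × (-5) = -17.5, so new z* = 1491 − 17.5 = 1473.5.

1473.5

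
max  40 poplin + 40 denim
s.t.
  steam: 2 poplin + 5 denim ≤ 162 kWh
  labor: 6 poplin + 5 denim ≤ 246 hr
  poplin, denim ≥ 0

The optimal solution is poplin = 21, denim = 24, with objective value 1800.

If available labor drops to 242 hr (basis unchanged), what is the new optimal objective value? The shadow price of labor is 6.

1776

Δb = -4, so new z* = 1800 + (6)·(-4) = 1800 − 24 = 1776.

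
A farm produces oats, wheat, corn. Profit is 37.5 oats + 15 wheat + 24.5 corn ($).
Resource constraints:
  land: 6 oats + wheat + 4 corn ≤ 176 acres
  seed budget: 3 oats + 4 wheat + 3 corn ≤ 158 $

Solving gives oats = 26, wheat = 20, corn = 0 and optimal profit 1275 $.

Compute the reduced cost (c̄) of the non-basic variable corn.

Check each constraint at x*: land 176/176 (tight); seed budget 158/158 (tight).
From A_Bᵀ y = c: 6·y_land + 3·y_seed budget = 37.5; 1·y_land + 4·y_seed budget = 15.
Solving: y_land = 5, y_seed budget = 2.5.
Reduced cost of corn: c₃ − yᵀa₃ = 24.5 − (5·4 + 2.5·3) = 24.5 − 27.5 = -3.

-3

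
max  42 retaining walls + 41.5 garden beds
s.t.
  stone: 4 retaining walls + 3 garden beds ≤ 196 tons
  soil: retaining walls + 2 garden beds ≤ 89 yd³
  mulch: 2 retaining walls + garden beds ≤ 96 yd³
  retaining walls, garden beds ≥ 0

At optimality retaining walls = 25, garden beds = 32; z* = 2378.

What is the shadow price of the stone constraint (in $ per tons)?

8.5

At the optimum: stone uses 196 of 196 (binding); soil uses 89 of 89 (binding); mulch uses 82 of 96 (slack = 14).
Slack constraints have shadow price 0 (complementary slackness).
From A_Bᵀ y = c: 4·y_stone + 1·y_soil = 42; 3·y_stone + 2·y_soil = 41.5.
→ y_stone = 8.5 and y_soil = 8.
Shadow price of stone = 8.5.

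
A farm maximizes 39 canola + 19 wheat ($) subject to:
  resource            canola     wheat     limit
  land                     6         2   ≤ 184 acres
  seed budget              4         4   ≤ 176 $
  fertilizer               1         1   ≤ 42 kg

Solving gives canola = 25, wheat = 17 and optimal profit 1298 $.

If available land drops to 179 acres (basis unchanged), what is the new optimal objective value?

1273

Binding: land and fertilizer. Non-binding: seed budget (8 unused).
Since seed budget is not tight, its dual is 0.
From A_Bᵀ y = c: 6·y_land + 1·y_fertilizer = 39; 2·y_land + 1·y_fertilizer = 19.
This yields shadow prices y_land = 5, y_fertilizer = 9.
Δz = y_land·Δb = 5 × (-5) = -25, so new z* = 1298 − 25 = 1273.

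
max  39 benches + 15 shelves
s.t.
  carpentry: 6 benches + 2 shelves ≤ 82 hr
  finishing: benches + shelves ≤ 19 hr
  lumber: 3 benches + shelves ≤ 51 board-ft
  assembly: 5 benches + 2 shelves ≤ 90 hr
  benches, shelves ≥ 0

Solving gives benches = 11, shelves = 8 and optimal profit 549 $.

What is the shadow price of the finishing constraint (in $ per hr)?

3

At the optimum: carpentry uses 82 of 82 (binding); finishing uses 19 of 19 (binding); lumber uses 41 of 51 (slack = 10); assembly uses 71 of 90 (slack = 19).
Since lumber, assembly are not tight, their duals are 0.
From A_Bᵀ y = c: 6·y_carpentry + 1·y_finishing = 39; 2·y_carpentry + 1·y_finishing = 15.
This yields shadow prices y_carpentry = 6, y_finishing = 3.
Shadow price of finishing = 3.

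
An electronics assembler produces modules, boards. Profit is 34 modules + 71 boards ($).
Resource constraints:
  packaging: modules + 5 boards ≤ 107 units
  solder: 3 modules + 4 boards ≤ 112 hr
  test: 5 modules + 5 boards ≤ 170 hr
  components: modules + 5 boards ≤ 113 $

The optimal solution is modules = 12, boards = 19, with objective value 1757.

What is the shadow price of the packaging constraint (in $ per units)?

Binding: packaging and solder. Non-binding: test (15 unused), components (6 unused).
Since test, components are not tight, their duals are 0.
Dual feasibility on the basic columns requires 1·y_packaging + 3·y_solder = 34, 5·y_packaging + 4·y_solder = 71.
→ y_packaging = 7 and y_solder = 9.
Shadow price of packaging = 7.

7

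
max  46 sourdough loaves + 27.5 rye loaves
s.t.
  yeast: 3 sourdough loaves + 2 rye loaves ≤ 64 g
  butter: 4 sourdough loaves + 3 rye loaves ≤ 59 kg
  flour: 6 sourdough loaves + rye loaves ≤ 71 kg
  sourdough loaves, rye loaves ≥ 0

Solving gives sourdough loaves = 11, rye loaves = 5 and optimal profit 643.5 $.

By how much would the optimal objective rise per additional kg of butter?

8.5

Binding: butter and flour. Non-binding: yeast (21 unused).
Slack constraints have shadow price 0 (complementary slackness).
From A_Bᵀ y = c: 4·y_butter + 6·y_flour = 46; 3·y_butter + 1·y_flour = 27.5.
Solving: y_butter = 8.5, y_flour = 2.
Shadow price of butter = 8.5.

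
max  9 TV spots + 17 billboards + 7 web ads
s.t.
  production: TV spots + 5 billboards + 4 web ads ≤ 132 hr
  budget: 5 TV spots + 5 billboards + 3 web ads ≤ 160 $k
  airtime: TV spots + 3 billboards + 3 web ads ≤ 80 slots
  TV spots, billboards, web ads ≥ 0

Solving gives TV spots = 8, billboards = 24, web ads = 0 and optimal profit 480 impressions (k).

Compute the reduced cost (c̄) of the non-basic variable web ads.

Binding: budget and airtime. Non-binding: production (4 unused).
Since production is not tight, its dual is 0.
Dual feasibility on the basic columns requires 5·y_budget + 1·y_airtime = 9, 5·y_budget + 3·y_airtime = 17.
→ y_budget = 1 and y_airtime = 4.
Reduced cost of web ads: c₃ − yᵀa₃ = 7 − (1·3 + 4·3) = 7 − 15 = -8.

-8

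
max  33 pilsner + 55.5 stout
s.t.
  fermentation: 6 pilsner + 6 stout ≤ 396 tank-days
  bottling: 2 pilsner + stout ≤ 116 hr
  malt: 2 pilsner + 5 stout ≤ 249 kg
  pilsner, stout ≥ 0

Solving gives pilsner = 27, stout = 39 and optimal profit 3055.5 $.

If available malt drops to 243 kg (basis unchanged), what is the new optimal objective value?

Check each constraint at x*: fermentation 396/396 (tight); bottling 93/116 (slack 23); malt 249/249 (tight).
Since bottling is not tight, its dual is 0.
Dual feasibility on the basic columns requires 6·y_fermentation + 2·y_malt = 33, 6·y_fermentation + 5·y_malt = 55.5.
→ y_fermentation = 3 and y_malt = 7.5.
Δz = y_malt·Δb = 7.5 × (-6) = -45, so new z* = 3055.5 − 45 = 3010.5.

3010.5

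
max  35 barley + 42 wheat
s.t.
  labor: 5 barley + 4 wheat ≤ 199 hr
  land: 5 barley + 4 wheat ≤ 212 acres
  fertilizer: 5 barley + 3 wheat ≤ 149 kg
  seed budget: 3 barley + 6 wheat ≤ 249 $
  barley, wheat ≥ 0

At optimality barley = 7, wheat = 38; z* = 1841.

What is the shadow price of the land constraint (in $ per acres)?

0

Binding: fertilizer and seed budget. Non-binding: labor (12 unused), land (25 unused).
By complementary slackness, y = 0 for the non-binding constraints.
Dual feasibility on the basic columns requires 5·y_fertilizer + 3·y_seed budget = 35, 3·y_fertilizer + 6·y_seed budget = 42.
This yields shadow prices y_fertilizer = 4, y_seed budget = 5.
Shadow price of land = 0.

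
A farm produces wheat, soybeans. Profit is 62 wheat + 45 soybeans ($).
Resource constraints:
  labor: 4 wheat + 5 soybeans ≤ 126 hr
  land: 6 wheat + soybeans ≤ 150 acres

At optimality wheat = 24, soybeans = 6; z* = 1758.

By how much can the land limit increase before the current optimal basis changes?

39

Binding constraints: labor, land. The basis is B = [[4,5],[6,1]] with det -26.
Per unit increase in land, x* moves by d = (0.1923, -0.1538).
The basis stays optimal until soybeans reaches 0; allowable increase = 39 acres.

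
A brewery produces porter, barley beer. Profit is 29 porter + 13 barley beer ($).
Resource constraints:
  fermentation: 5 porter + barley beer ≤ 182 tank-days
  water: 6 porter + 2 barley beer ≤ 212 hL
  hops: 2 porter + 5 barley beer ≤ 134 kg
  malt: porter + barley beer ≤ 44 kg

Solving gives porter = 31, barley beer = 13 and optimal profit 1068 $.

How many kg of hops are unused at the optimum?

hops used = 2·31 + 5·13 = 127; slack = 134 − 127 = 7.

7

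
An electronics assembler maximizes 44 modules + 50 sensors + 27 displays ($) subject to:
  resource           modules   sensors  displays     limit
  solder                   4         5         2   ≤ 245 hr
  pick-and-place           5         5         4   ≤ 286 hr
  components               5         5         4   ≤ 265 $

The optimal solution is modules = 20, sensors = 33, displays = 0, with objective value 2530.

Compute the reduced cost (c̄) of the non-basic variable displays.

-1

Binding: solder and components. Non-binding: pick-and-place (21 unused).
By complementary slackness, y = 0 for the non-binding constraint.
From A_Bᵀ y = c: 4·y_solder + 5·y_components = 44; 5·y_solder + 5·y_components = 50.
This yields shadow prices y_solder = 6, y_components = 4.
Reduced cost of displays: c₃ − yᵀa₃ = 27 − (6·2 + 4·4) = 27 − 28 = -1.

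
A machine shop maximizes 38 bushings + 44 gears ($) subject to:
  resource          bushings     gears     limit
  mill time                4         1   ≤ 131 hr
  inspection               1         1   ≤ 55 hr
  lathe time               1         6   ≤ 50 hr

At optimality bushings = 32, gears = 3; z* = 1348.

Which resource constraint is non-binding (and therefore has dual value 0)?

mill time: 131/131 (binding)
inspection: 35/55 (slack 20)
lathe time: 50/50 (binding)
By complementary slackness, a constraint with positive slack has shadow price 0 → inspection.

inspection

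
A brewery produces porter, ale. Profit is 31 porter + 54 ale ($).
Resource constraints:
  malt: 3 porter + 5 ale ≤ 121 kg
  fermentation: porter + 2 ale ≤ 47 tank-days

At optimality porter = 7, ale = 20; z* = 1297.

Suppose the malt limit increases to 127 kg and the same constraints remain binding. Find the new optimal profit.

Check each constraint at x*: malt 121/121 (tight); fermentation 47/47 (tight).
The binding rows give the dual system: 3·y_malt + 1·y_fermentation = 31 and 5·y_malt + 2·y_fermentation = 54.
This yields shadow prices y_malt = 8, y_fermentation = 7.
Δz = y_malt·Δb = 8 × (6) = 48, so new z* = 1297 + 48 = 1345.

1345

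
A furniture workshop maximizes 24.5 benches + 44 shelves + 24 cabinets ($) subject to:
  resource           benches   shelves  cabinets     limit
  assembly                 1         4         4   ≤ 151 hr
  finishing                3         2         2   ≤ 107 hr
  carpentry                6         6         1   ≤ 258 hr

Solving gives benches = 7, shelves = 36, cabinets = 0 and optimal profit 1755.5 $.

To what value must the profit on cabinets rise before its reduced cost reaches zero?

29

At the optimum: assembly uses 151 of 151 (binding); finishing uses 93 of 107 (slack = 14); carpentry uses 258 of 258 (binding).
Slack constraints have shadow price 0 (complementary slackness).
Dual feasibility on the basic columns requires 1·y_assembly + 6·y_carpentry = 24.5, 4·y_assembly + 6·y_carpentry = 44.
This yields shadow prices y_assembly = 6.5, y_carpentry = 3.
cabinets enters the basis when its profit ≥ yᵀa₃ = 6.5·4 + 3·1 = 29.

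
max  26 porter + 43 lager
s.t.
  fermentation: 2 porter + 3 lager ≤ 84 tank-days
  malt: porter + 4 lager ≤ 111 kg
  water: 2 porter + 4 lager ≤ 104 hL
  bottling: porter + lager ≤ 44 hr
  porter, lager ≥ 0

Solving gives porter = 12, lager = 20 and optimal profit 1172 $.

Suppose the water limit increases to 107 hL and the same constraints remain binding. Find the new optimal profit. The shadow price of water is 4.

1184

Δb = 3, so new z* = 1172 + (4)·(3) = 1172 + 12 = 1184.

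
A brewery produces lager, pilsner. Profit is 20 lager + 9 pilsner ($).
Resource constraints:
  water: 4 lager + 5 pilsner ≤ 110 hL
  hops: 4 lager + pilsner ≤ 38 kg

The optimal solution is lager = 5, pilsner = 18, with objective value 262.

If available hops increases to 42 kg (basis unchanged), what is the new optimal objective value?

Both water and hops are binding at x*.
From A_Bᵀ y = c: 4·y_water + 4·y_hops = 20; 5·y_water + 1·y_hops = 9.
This yields shadow prices y_water = 1, y_hops = 4.
Δz = y_hops·Δb = 4 × (4) = 16, so new z* = 262 + 16 = 278.

278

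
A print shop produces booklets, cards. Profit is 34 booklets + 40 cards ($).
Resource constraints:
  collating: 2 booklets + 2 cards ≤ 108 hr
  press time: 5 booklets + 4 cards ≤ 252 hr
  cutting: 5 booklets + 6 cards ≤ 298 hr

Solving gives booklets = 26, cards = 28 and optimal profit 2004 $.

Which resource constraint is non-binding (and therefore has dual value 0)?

collating: 108/108 (binding)
press time: 242/252 (slack 10)
cutting: 298/298 (binding)
By complementary slackness, a constraint with positive slack has shadow price 0 → press time.

press time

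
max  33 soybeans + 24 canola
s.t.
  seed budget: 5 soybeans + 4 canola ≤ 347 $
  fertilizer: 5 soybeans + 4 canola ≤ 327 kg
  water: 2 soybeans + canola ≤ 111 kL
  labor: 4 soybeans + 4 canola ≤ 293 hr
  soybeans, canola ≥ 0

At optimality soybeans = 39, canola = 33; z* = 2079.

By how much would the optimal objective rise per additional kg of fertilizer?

Binding: fertilizer and water. Non-binding: seed budget (20 unused), labor (5 unused).
By complementary slackness, y = 0 for the non-binding constraints.
From A_Bᵀ y = c: 5·y_fertilizer + 2·y_water = 33; 4·y_fertilizer + 1·y_water = 24.
This yields shadow prices y_fertilizer = 5, y_water = 4.
Shadow price of fertilizer = 5.

5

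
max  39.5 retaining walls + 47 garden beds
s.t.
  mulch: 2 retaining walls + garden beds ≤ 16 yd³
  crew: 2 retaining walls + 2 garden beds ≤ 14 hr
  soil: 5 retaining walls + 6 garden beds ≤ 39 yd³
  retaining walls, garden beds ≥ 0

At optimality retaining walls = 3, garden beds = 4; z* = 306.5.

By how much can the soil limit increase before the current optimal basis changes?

Binding constraints: crew, soil. The basis is B = [[2,2],[5,6]] with det 2.
Per unit increase in soil, x* moves by d = (-1, 1).
The basis stays optimal until retaining walls reaches 0; allowable increase = 3 yd³.

3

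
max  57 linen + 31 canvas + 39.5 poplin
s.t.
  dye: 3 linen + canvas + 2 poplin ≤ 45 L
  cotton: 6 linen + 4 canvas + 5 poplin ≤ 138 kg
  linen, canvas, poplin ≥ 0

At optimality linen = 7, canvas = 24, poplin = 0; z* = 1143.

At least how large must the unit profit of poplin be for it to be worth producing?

Check each constraint at x*: dye 45/45 (tight); cotton 138/138 (tight).
Dual feasibility on the basic columns requires 3·y_dye + 6·y_cotton = 57, 1·y_dye + 4·y_cotton = 31.
→ y_dye = 7 and y_cotton = 6.
poplin enters the basis when its profit ≥ yᵀa₃ = 7·2 + 6·5 = 44.

44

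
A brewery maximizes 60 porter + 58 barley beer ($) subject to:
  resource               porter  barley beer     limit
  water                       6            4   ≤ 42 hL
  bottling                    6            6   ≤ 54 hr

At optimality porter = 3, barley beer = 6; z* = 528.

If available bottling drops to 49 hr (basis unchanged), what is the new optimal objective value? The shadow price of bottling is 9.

483

Δb = -5, so new z* = 528 + (9)·(-5) = 528 − 45 = 483.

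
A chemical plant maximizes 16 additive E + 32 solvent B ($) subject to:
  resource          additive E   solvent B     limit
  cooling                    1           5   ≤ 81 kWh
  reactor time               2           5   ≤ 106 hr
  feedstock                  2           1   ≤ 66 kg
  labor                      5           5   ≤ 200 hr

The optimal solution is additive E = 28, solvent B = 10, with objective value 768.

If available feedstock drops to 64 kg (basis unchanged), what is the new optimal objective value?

764

Check each constraint at x*: cooling 78/81 (slack 3); reactor time 106/106 (tight); feedstock 66/66 (tight); labor 190/200 (slack 10).
Since cooling, labor are not tight, their duals are 0.
Dual feasibility on the basic columns requires 2·y_reactor time + 2·y_feedstock = 16, 5·y_reactor time + 1·y_feedstock = 32.
This yields shadow prices y_reactor time = 6, y_feedstock = 2.
Δz = y_feedstock·Δb = 2 × (-2) = -4, so new z* = 768 − 4 = 764.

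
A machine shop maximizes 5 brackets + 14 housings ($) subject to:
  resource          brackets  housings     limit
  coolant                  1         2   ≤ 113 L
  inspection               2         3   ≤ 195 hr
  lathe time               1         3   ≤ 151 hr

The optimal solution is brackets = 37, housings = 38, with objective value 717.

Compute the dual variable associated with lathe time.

Check each constraint at x*: coolant 113/113 (tight); inspection 188/195 (slack 7); lathe time 151/151 (tight).
By complementary slackness, y = 0 for the non-binding constraint.
From A_Bᵀ y = c: 1·y_coolant + 1·y_lathe time = 5; 2·y_coolant + 3·y_lathe time = 14.
This yields shadow prices y_coolant = 1, y_lathe time = 4.
Shadow price of lathe time = 4.

4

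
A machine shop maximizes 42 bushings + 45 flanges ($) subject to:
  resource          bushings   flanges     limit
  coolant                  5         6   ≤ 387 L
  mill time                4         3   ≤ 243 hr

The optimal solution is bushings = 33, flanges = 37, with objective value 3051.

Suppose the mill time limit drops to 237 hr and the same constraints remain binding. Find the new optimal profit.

Check each constraint at x*: coolant 387/387 (tight); mill time 243/243 (tight).
From A_Bᵀ y = c: 5·y_coolant + 4·y_mill time = 42; 6·y_coolant + 3·y_mill time = 45.
→ y_coolant = 6 and y_mill time = 3.
Δz = y_mill time·Δb = 3 × (-6) = -18, so new z* = 3051 − 18 = 3033.

3033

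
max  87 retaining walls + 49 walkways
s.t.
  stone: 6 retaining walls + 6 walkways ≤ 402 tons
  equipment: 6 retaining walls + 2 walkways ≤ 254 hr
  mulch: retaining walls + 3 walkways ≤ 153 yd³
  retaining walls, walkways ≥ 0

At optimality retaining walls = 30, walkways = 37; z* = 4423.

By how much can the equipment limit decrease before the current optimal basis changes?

Binding constraints: stone, equipment. The basis is B = [[6,6],[6,2]] with det -24.
Per unit decrease in equipment, x* moves by d = (-0.25, 0.25).
The basis stays optimal until mulch becomes binding; allowable decrease = 24 hr.

24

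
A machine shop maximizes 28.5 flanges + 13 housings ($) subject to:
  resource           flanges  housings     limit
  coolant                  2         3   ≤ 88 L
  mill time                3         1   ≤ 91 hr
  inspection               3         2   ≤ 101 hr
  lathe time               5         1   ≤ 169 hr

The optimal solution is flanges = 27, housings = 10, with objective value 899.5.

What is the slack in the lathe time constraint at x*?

24

lathe time used = 5·27 + 1·10 = 145; slack = 169 − 145 = 24.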